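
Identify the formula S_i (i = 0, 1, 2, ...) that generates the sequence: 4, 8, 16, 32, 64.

Check ratios: 8 / 4 = 2.0
Common ratio r = 2.
First term a = 4.
Formula: S_i = 4 * 2^i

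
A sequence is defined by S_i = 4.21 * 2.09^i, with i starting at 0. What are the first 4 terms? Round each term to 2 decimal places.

This is a geometric sequence.
i=0: S_0 = 4.21 * 2.09^0 = 4.21
i=1: S_1 = 4.21 * 2.09^1 ≈ 8.8
i=2: S_2 = 4.21 * 2.09^2 ≈ 18.39
i=3: S_3 = 4.21 * 2.09^3 ≈ 38.43
The first 4 terms are: [4.21, 8.8, 18.39, 38.43]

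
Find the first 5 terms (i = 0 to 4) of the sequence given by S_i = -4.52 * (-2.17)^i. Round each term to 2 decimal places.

This is a geometric sequence.
i=0: S_0 = -4.52 * (-2.17)^0 = -4.52
i=1: S_1 = -4.52 * (-2.17)^1 ≈ 9.81
i=2: S_2 = -4.52 * (-2.17)^2 ≈ -21.28
i=3: S_3 = -4.52 * (-2.17)^3 ≈ 46.19
i=4: S_4 = -4.52 * (-2.17)^4 ≈ -100.23
The first 5 terms are: [-4.52, 9.81, -21.28, 46.19, -100.23]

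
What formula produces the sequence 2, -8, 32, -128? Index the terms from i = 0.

Check ratios: -8 / 2 = -4.0
Common ratio r = -4.
First term a = 2.
Formula: S_i = 2 * (-4)^i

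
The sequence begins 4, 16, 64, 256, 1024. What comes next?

Ratios: 16 / 4 = 4.0
This is a geometric sequence with common ratio r = 4.
Next term = 1024 * 4 = 4096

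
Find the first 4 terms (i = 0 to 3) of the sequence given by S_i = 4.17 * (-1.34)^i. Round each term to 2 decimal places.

This is a geometric sequence.
i=0: S_0 = 4.17 * (-1.34)^0 = 4.17
i=1: S_1 = 4.17 * (-1.34)^1 ≈ -5.59
i=2: S_2 = 4.17 * (-1.34)^2 ≈ 7.49
i=3: S_3 = 4.17 * (-1.34)^3 ≈ -10.03
The first 4 terms are: [4.17, -5.59, 7.49, -10.03]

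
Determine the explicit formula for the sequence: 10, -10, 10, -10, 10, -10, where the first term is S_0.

Check ratios: -10 / 10 = -1.0
Common ratio r = -1.
First term a = 10.
Formula: S_i = 10 * (-1)^i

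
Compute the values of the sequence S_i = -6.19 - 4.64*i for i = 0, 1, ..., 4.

This is an arithmetic sequence.
i=0: S_0 = -6.19 + -4.64*0 = -6.19
i=1: S_1 = -6.19 + -4.64*1 = -10.83
i=2: S_2 = -6.19 + -4.64*2 = -15.47
i=3: S_3 = -6.19 + -4.64*3 = -20.11
i=4: S_4 = -6.19 + -4.64*4 = -24.75
The first 5 terms are: [-6.19, -10.83, -15.47, -20.11, -24.75]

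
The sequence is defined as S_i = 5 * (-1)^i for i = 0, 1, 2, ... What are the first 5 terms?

This is a geometric sequence.
i=0: S_0 = 5 * (-1)^0 = 5
i=1: S_1 = 5 * (-1)^1 = -5
i=2: S_2 = 5 * (-1)^2 = 5
i=3: S_3 = 5 * (-1)^3 = -5
i=4: S_4 = 5 * (-1)^4 = 5
The first 5 terms are: [5, -5, 5, -5, 5]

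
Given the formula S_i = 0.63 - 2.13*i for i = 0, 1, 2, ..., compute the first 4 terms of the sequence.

This is an arithmetic sequence.
i=0: S_0 = 0.63 + -2.13*0 = 0.63
i=1: S_1 = 0.63 + -2.13*1 = -1.5
i=2: S_2 = 0.63 + -2.13*2 = -3.63
i=3: S_3 = 0.63 + -2.13*3 = -5.76
The first 4 terms are: [0.63, -1.5, -3.63, -5.76]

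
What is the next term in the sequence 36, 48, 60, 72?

Differences: 48 - 36 = 12
This is an arithmetic sequence with common difference d = 12.
Next term = 72 + 12 = 84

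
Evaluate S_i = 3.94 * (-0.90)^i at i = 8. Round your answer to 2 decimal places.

S_8 = 3.94 * (-0.9)^8 ≈ 3.94 * 0.4305 ≈ 1.7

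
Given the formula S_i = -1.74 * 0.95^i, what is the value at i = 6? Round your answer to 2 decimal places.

S_6 = -1.74 * 0.95^6 ≈ -1.74 * 0.7351 ≈ -1.28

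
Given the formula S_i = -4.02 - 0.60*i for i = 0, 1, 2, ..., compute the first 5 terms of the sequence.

This is an arithmetic sequence.
i=0: S_0 = -4.02 + -0.6*0 = -4.02
i=1: S_1 = -4.02 + -0.6*1 = -4.62
i=2: S_2 = -4.02 + -0.6*2 = -5.22
i=3: S_3 = -4.02 + -0.6*3 = -5.82
i=4: S_4 = -4.02 + -0.6*4 = -6.42
The first 5 terms are: [-4.02, -4.62, -5.22, -5.82, -6.42]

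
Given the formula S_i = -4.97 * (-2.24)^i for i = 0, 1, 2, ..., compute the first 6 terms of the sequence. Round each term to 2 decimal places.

This is a geometric sequence.
i=0: S_0 = -4.97 * (-2.24)^0 = -4.97
i=1: S_1 = -4.97 * (-2.24)^1 ≈ 11.13
i=2: S_2 = -4.97 * (-2.24)^2 ≈ -24.94
i=3: S_3 = -4.97 * (-2.24)^3 ≈ 55.86
i=4: S_4 = -4.97 * (-2.24)^4 ≈ -125.13
i=5: S_5 = -4.97 * (-2.24)^5 ≈ 280.28
The first 6 terms are: [-4.97, 11.13, -24.94, 55.86, -125.13, 280.28]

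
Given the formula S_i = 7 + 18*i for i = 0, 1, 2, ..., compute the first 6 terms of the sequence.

This is an arithmetic sequence.
i=0: S_0 = 7 + 18*0 = 7
i=1: S_1 = 7 + 18*1 = 25
i=2: S_2 = 7 + 18*2 = 43
i=3: S_3 = 7 + 18*3 = 61
i=4: S_4 = 7 + 18*4 = 79
i=5: S_5 = 7 + 18*5 = 97
The first 6 terms are: [7, 25, 43, 61, 79, 97]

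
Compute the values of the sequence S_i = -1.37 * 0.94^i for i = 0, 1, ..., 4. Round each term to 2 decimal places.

This is a geometric sequence.
i=0: S_0 = -1.37 * 0.94^0 = -1.37
i=1: S_1 = -1.37 * 0.94^1 ≈ -1.29
i=2: S_2 = -1.37 * 0.94^2 ≈ -1.21
i=3: S_3 = -1.37 * 0.94^3 ≈ -1.14
i=4: S_4 = -1.37 * 0.94^4 ≈ -1.07
The first 5 terms are: [-1.37, -1.29, -1.21, -1.14, -1.07]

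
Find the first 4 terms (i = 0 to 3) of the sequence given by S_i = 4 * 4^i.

This is a geometric sequence.
i=0: S_0 = 4 * 4^0 = 4
i=1: S_1 = 4 * 4^1 = 16
i=2: S_2 = 4 * 4^2 = 64
i=3: S_3 = 4 * 4^3 = 256
The first 4 terms are: [4, 16, 64, 256]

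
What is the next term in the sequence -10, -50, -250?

Ratios: -50 / -10 = 5.0
This is a geometric sequence with common ratio r = 5.
Next term = -250 * 5 = -1250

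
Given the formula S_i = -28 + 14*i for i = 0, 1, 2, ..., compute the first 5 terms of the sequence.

This is an arithmetic sequence.
i=0: S_0 = -28 + 14*0 = -28
i=1: S_1 = -28 + 14*1 = -14
i=2: S_2 = -28 + 14*2 = 0
i=3: S_3 = -28 + 14*3 = 14
i=4: S_4 = -28 + 14*4 = 28
The first 5 terms are: [-28, -14, 0, 14, 28]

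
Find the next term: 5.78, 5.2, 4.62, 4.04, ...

Differences: 5.2 - 5.78 = -0.58
This is an arithmetic sequence with common difference d = -0.58.
Next term = 4.04 + -0.58 = 3.46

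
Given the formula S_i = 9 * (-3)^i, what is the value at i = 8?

S_8 = 9 * (-3)^8 = 9 * 6561 = 59049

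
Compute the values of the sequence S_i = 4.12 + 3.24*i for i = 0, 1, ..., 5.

This is an arithmetic sequence.
i=0: S_0 = 4.12 + 3.24*0 = 4.12
i=1: S_1 = 4.12 + 3.24*1 = 7.36
i=2: S_2 = 4.12 + 3.24*2 = 10.6
i=3: S_3 = 4.12 + 3.24*3 = 13.84
i=4: S_4 = 4.12 + 3.24*4 = 17.08
i=5: S_5 = 4.12 + 3.24*5 = 20.32
The first 6 terms are: [4.12, 7.36, 10.6, 13.84, 17.08, 20.32]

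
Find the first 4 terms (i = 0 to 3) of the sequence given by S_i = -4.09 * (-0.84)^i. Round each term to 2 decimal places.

This is a geometric sequence.
i=0: S_0 = -4.09 * (-0.84)^0 = -4.09
i=1: S_1 = -4.09 * (-0.84)^1 ≈ 3.44
i=2: S_2 = -4.09 * (-0.84)^2 ≈ -2.89
i=3: S_3 = -4.09 * (-0.84)^3 ≈ 2.42
The first 4 terms are: [-4.09, 3.44, -2.89, 2.42]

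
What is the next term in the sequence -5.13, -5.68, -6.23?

Differences: -5.68 - -5.13 = -0.55
This is an arithmetic sequence with common difference d = -0.55.
Next term = -6.23 + -0.55 = -6.78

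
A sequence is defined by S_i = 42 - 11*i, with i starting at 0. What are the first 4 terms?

This is an arithmetic sequence.
i=0: S_0 = 42 + -11*0 = 42
i=1: S_1 = 42 + -11*1 = 31
i=2: S_2 = 42 + -11*2 = 20
i=3: S_3 = 42 + -11*3 = 9
The first 4 terms are: [42, 31, 20, 9]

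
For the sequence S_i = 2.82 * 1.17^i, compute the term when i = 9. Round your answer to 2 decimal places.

S_9 = 2.82 * 1.17^9 ≈ 2.82 * 4.1084 ≈ 11.59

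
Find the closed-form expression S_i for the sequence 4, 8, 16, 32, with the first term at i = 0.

Check ratios: 8 / 4 = 2.0
Common ratio r = 2.
First term a = 4.
Formula: S_i = 4 * 2^i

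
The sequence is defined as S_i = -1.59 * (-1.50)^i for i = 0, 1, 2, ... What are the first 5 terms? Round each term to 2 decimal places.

This is a geometric sequence.
i=0: S_0 = -1.59 * (-1.5)^0 = -1.59
i=1: S_1 = -1.59 * (-1.5)^1 ≈ 2.39
i=2: S_2 = -1.59 * (-1.5)^2 ≈ -3.58
i=3: S_3 = -1.59 * (-1.5)^3 ≈ 5.37
i=4: S_4 = -1.59 * (-1.5)^4 ≈ -8.05
The first 5 terms are: [-1.59, 2.39, -3.58, 5.37, -8.05]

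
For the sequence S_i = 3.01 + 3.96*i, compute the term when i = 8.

S_8 = 3.01 + 3.96*8 = 3.01 + 31.68 = 34.69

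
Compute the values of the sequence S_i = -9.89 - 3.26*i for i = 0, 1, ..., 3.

This is an arithmetic sequence.
i=0: S_0 = -9.89 + -3.26*0 = -9.89
i=1: S_1 = -9.89 + -3.26*1 = -13.15
i=2: S_2 = -9.89 + -3.26*2 = -16.41
i=3: S_3 = -9.89 + -3.26*3 = -19.67
The first 4 terms are: [-9.89, -13.15, -16.41, -19.67]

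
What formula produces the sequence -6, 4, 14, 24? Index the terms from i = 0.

Check differences: 4 - -6 = 10
14 - 4 = 10
Common difference d = 10.
First term a = -6.
Formula: S_i = -6 + 10*i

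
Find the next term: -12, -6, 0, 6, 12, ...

Differences: -6 - -12 = 6
This is an arithmetic sequence with common difference d = 6.
Next term = 12 + 6 = 18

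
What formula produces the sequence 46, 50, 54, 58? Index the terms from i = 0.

Check differences: 50 - 46 = 4
54 - 50 = 4
Common difference d = 4.
First term a = 46.
Formula: S_i = 46 + 4*i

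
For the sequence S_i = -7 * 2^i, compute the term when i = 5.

S_5 = -7 * 2^5 = -7 * 32 = -224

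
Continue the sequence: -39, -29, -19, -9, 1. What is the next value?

Differences: -29 - -39 = 10
This is an arithmetic sequence with common difference d = 10.
Next term = 1 + 10 = 11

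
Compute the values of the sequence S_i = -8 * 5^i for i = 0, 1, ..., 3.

This is a geometric sequence.
i=0: S_0 = -8 * 5^0 = -8
i=1: S_1 = -8 * 5^1 = -40
i=2: S_2 = -8 * 5^2 = -200
i=3: S_3 = -8 * 5^3 = -1000
The first 4 terms are: [-8, -40, -200, -1000]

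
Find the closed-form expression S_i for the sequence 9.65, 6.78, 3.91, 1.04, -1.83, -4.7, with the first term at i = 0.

Check differences: 6.78 - 9.65 = -2.87
3.91 - 6.78 = -2.87
Common difference d = -2.87.
First term a = 9.65.
Formula: S_i = 9.65 - 2.87*i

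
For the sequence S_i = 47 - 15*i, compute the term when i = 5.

S_5 = 47 + -15*5 = 47 + -75 = -28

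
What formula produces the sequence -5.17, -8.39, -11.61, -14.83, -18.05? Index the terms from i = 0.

Check differences: -8.39 - -5.17 = -3.22
-11.61 - -8.39 = -3.22
Common difference d = -3.22.
First term a = -5.17.
Formula: S_i = -5.17 - 3.22*i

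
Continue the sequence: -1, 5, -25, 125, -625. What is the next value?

Ratios: 5 / -1 = -5.0
This is a geometric sequence with common ratio r = -5.
Next term = -625 * -5 = 3125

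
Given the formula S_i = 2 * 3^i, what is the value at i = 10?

S_10 = 2 * 3^10 = 2 * 59049 = 118098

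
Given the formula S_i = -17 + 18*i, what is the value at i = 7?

S_7 = -17 + 18*7 = -17 + 126 = 109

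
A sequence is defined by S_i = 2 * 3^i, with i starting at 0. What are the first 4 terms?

This is a geometric sequence.
i=0: S_0 = 2 * 3^0 = 2
i=1: S_1 = 2 * 3^1 = 6
i=2: S_2 = 2 * 3^2 = 18
i=3: S_3 = 2 * 3^3 = 54
The first 4 terms are: [2, 6, 18, 54]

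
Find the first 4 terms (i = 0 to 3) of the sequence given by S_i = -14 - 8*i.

This is an arithmetic sequence.
i=0: S_0 = -14 + -8*0 = -14
i=1: S_1 = -14 + -8*1 = -22
i=2: S_2 = -14 + -8*2 = -30
i=3: S_3 = -14 + -8*3 = -38
The first 4 terms are: [-14, -22, -30, -38]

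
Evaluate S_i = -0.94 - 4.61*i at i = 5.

S_5 = -0.94 + -4.61*5 = -0.94 + -23.05 = -23.99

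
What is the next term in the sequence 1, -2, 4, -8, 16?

Ratios: -2 / 1 = -2.0
This is a geometric sequence with common ratio r = -2.
Next term = 16 * -2 = -32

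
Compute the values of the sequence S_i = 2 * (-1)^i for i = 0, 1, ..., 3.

This is a geometric sequence.
i=0: S_0 = 2 * (-1)^0 = 2
i=1: S_1 = 2 * (-1)^1 = -2
i=2: S_2 = 2 * (-1)^2 = 2
i=3: S_3 = 2 * (-1)^3 = -2
The first 4 terms are: [2, -2, 2, -2]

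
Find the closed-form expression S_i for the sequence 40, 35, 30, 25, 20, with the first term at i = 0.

Check differences: 35 - 40 = -5
30 - 35 = -5
Common difference d = -5.
First term a = 40.
Formula: S_i = 40 - 5*i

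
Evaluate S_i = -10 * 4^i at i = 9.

S_9 = -10 * 4^9 = -10 * 262144 = -2621440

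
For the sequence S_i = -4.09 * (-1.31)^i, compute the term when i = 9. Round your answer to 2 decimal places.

S_9 = -4.09 * (-1.31)^9 ≈ -4.09 * -11.3617 ≈ 46.47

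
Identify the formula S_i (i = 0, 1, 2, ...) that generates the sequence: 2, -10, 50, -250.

Check ratios: -10 / 2 = -5.0
Common ratio r = -5.
First term a = 2.
Formula: S_i = 2 * (-5)^i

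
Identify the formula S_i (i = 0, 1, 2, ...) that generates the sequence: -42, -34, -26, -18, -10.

Check differences: -34 - -42 = 8
-26 - -34 = 8
Common difference d = 8.
First term a = -42.
Formula: S_i = -42 + 8*i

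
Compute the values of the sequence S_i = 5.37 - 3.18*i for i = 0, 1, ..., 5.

This is an arithmetic sequence.
i=0: S_0 = 5.37 + -3.18*0 = 5.37
i=1: S_1 = 5.37 + -3.18*1 = 2.19
i=2: S_2 = 5.37 + -3.18*2 = -0.99
i=3: S_3 = 5.37 + -3.18*3 = -4.17
i=4: S_4 = 5.37 + -3.18*4 = -7.35
i=5: S_5 = 5.37 + -3.18*5 = -10.53
The first 6 terms are: [5.37, 2.19, -0.99, -4.17, -7.35, -10.53]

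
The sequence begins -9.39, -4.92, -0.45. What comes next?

Differences: -4.92 - -9.39 = 4.47
This is an arithmetic sequence with common difference d = 4.47.
Next term = -0.45 + 4.47 = 4.02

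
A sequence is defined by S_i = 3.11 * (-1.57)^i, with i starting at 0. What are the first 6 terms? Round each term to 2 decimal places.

This is a geometric sequence.
i=0: S_0 = 3.11 * (-1.57)^0 = 3.11
i=1: S_1 = 3.11 * (-1.57)^1 ≈ -4.88
i=2: S_2 = 3.11 * (-1.57)^2 ≈ 7.67
i=3: S_3 = 3.11 * (-1.57)^3 ≈ -12.04
i=4: S_4 = 3.11 * (-1.57)^4 ≈ 18.9
i=5: S_5 = 3.11 * (-1.57)^5 ≈ -29.67
The first 6 terms are: [3.11, -4.88, 7.67, -12.04, 18.9, -29.67]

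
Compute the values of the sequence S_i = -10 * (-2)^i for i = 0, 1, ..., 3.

This is a geometric sequence.
i=0: S_0 = -10 * (-2)^0 = -10
i=1: S_1 = -10 * (-2)^1 = 20
i=2: S_2 = -10 * (-2)^2 = -40
i=3: S_3 = -10 * (-2)^3 = 80
The first 4 terms are: [-10, 20, -40, 80]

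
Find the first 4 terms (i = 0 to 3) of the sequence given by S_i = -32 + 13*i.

This is an arithmetic sequence.
i=0: S_0 = -32 + 13*0 = -32
i=1: S_1 = -32 + 13*1 = -19
i=2: S_2 = -32 + 13*2 = -6
i=3: S_3 = -32 + 13*3 = 7
The first 4 terms are: [-32, -19, -6, 7]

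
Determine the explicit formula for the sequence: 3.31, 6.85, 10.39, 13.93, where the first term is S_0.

Check differences: 6.85 - 3.31 = 3.54
10.39 - 6.85 = 3.54
Common difference d = 3.54.
First term a = 3.31.
Formula: S_i = 3.31 + 3.54*i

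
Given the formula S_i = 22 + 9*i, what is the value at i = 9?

S_9 = 22 + 9*9 = 22 + 81 = 103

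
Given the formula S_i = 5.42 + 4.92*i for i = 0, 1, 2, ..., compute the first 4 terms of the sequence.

This is an arithmetic sequence.
i=0: S_0 = 5.42 + 4.92*0 = 5.42
i=1: S_1 = 5.42 + 4.92*1 = 10.34
i=2: S_2 = 5.42 + 4.92*2 = 15.26
i=3: S_3 = 5.42 + 4.92*3 = 20.18
The first 4 terms are: [5.42, 10.34, 15.26, 20.18]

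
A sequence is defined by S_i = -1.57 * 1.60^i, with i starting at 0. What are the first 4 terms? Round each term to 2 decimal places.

This is a geometric sequence.
i=0: S_0 = -1.57 * 1.6^0 = -1.57
i=1: S_1 = -1.57 * 1.6^1 ≈ -2.51
i=2: S_2 = -1.57 * 1.6^2 ≈ -4.02
i=3: S_3 = -1.57 * 1.6^3 ≈ -6.43
The first 4 terms are: [-1.57, -2.51, -4.02, -6.43]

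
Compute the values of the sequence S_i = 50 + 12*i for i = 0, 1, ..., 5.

This is an arithmetic sequence.
i=0: S_0 = 50 + 12*0 = 50
i=1: S_1 = 50 + 12*1 = 62
i=2: S_2 = 50 + 12*2 = 74
i=3: S_3 = 50 + 12*3 = 86
i=4: S_4 = 50 + 12*4 = 98
i=5: S_5 = 50 + 12*5 = 110
The first 6 terms are: [50, 62, 74, 86, 98, 110]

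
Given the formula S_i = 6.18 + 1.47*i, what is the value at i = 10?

S_10 = 6.18 + 1.47*10 = 6.18 + 14.7 = 20.88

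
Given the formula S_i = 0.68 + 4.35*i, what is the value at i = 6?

S_6 = 0.68 + 4.35*6 = 0.68 + 26.1 = 26.78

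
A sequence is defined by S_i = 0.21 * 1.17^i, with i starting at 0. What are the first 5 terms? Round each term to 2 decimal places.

This is a geometric sequence.
i=0: S_0 = 0.21 * 1.17^0 = 0.21
i=1: S_1 = 0.21 * 1.17^1 ≈ 0.25
i=2: S_2 = 0.21 * 1.17^2 ≈ 0.29
i=3: S_3 = 0.21 * 1.17^3 ≈ 0.34
i=4: S_4 = 0.21 * 1.17^4 ≈ 0.39
The first 5 terms are: [0.21, 0.25, 0.29, 0.34, 0.39]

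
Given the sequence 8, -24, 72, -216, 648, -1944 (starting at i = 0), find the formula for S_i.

Check ratios: -24 / 8 = -3.0
Common ratio r = -3.
First term a = 8.
Formula: S_i = 8 * (-3)^i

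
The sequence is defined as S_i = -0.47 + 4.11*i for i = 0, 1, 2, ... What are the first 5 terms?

This is an arithmetic sequence.
i=0: S_0 = -0.47 + 4.11*0 = -0.47
i=1: S_1 = -0.47 + 4.11*1 = 3.64
i=2: S_2 = -0.47 + 4.11*2 = 7.75
i=3: S_3 = -0.47 + 4.11*3 = 11.86
i=4: S_4 = -0.47 + 4.11*4 = 15.97
The first 5 terms are: [-0.47, 3.64, 7.75, 11.86, 15.97]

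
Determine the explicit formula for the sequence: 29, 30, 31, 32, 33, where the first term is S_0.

Check differences: 30 - 29 = 1
31 - 30 = 1
Common difference d = 1.
First term a = 29.
Formula: S_i = 29 + 1*i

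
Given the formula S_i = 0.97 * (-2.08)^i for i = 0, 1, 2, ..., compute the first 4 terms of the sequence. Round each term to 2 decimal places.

This is a geometric sequence.
i=0: S_0 = 0.97 * (-2.08)^0 = 0.97
i=1: S_1 = 0.97 * (-2.08)^1 ≈ -2.02
i=2: S_2 = 0.97 * (-2.08)^2 ≈ 4.2
i=3: S_3 = 0.97 * (-2.08)^3 ≈ -8.73
The first 4 terms are: [0.97, -2.02, 4.2, -8.73]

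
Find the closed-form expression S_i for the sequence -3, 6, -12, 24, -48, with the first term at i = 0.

Check ratios: 6 / -3 = -2.0
Common ratio r = -2.
First term a = -3.
Formula: S_i = -3 * (-2)^i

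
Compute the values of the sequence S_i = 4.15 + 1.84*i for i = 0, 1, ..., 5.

This is an arithmetic sequence.
i=0: S_0 = 4.15 + 1.84*0 = 4.15
i=1: S_1 = 4.15 + 1.84*1 = 5.99
i=2: S_2 = 4.15 + 1.84*2 = 7.83
i=3: S_3 = 4.15 + 1.84*3 = 9.67
i=4: S_4 = 4.15 + 1.84*4 = 11.51
i=5: S_5 = 4.15 + 1.84*5 = 13.35
The first 6 terms are: [4.15, 5.99, 7.83, 9.67, 11.51, 13.35]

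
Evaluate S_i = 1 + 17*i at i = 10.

S_10 = 1 + 17*10 = 1 + 170 = 171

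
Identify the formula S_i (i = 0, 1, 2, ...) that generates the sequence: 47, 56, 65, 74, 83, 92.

Check differences: 56 - 47 = 9
65 - 56 = 9
Common difference d = 9.
First term a = 47.
Formula: S_i = 47 + 9*i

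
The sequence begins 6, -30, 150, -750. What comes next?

Ratios: -30 / 6 = -5.0
This is a geometric sequence with common ratio r = -5.
Next term = -750 * -5 = 3750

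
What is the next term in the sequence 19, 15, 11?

Differences: 15 - 19 = -4
This is an arithmetic sequence with common difference d = -4.
Next term = 11 + -4 = 7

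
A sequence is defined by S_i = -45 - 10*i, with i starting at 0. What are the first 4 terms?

This is an arithmetic sequence.
i=0: S_0 = -45 + -10*0 = -45
i=1: S_1 = -45 + -10*1 = -55
i=2: S_2 = -45 + -10*2 = -65
i=3: S_3 = -45 + -10*3 = -75
The first 4 terms are: [-45, -55, -65, -75]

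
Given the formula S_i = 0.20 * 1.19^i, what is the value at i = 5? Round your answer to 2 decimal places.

S_5 = 0.2 * 1.19^5 ≈ 0.2 * 2.3864 ≈ 0.48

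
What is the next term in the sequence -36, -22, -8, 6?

Differences: -22 - -36 = 14
This is an arithmetic sequence with common difference d = 14.
Next term = 6 + 14 = 20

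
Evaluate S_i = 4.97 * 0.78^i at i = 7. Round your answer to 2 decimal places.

S_7 = 4.97 * 0.78^7 ≈ 4.97 * 0.1757 ≈ 0.87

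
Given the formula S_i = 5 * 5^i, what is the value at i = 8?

S_8 = 5 * 5^8 = 5 * 390625 = 1953125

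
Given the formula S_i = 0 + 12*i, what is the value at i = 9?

S_9 = 0 + 12*9 = 0 + 108 = 108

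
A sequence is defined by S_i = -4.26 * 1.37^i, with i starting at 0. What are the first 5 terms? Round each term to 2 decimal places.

This is a geometric sequence.
i=0: S_0 = -4.26 * 1.37^0 = -4.26
i=1: S_1 = -4.26 * 1.37^1 ≈ -5.84
i=2: S_2 = -4.26 * 1.37^2 ≈ -8.0
i=3: S_3 = -4.26 * 1.37^3 ≈ -10.95
i=4: S_4 = -4.26 * 1.37^4 ≈ -15.01
The first 5 terms are: [-4.26, -5.84, -8.0, -10.95, -15.01]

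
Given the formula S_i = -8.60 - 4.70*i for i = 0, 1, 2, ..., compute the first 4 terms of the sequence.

This is an arithmetic sequence.
i=0: S_0 = -8.6 + -4.7*0 = -8.6
i=1: S_1 = -8.6 + -4.7*1 = -13.3
i=2: S_2 = -8.6 + -4.7*2 = -18.0
i=3: S_3 = -8.6 + -4.7*3 = -22.7
The first 4 terms are: [-8.6, -13.3, -18.0, -22.7]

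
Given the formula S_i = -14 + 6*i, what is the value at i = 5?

S_5 = -14 + 6*5 = -14 + 30 = 16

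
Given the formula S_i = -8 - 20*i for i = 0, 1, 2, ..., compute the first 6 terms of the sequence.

This is an arithmetic sequence.
i=0: S_0 = -8 + -20*0 = -8
i=1: S_1 = -8 + -20*1 = -28
i=2: S_2 = -8 + -20*2 = -48
i=3: S_3 = -8 + -20*3 = -68
i=4: S_4 = -8 + -20*4 = -88
i=5: S_5 = -8 + -20*5 = -108
The first 6 terms are: [-8, -28, -48, -68, -88, -108]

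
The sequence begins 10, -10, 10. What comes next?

Ratios: -10 / 10 = -1.0
This is a geometric sequence with common ratio r = -1.
Next term = 10 * -1 = -10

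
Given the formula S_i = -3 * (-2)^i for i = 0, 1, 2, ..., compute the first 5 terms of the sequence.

This is a geometric sequence.
i=0: S_0 = -3 * (-2)^0 = -3
i=1: S_1 = -3 * (-2)^1 = 6
i=2: S_2 = -3 * (-2)^2 = -12
i=3: S_3 = -3 * (-2)^3 = 24
i=4: S_4 = -3 * (-2)^4 = -48
The first 5 terms are: [-3, 6, -12, 24, -48]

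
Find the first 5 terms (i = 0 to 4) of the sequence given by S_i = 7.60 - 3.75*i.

This is an arithmetic sequence.
i=0: S_0 = 7.6 + -3.75*0 = 7.6
i=1: S_1 = 7.6 + -3.75*1 = 3.85
i=2: S_2 = 7.6 + -3.75*2 = 0.1
i=3: S_3 = 7.6 + -3.75*3 = -3.65
i=4: S_4 = 7.6 + -3.75*4 = -7.4
The first 5 terms are: [7.6, 3.85, 0.1, -3.65, -7.4]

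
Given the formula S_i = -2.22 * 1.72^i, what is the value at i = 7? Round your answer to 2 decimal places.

S_7 = -2.22 * 1.72^7 ≈ -2.22 * 44.5348 ≈ -98.87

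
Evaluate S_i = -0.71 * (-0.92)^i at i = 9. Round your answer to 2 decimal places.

S_9 = -0.71 * (-0.92)^9 ≈ -0.71 * -0.4722 ≈ 0.34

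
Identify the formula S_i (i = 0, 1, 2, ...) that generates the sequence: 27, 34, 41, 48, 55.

Check differences: 34 - 27 = 7
41 - 34 = 7
Common difference d = 7.
First term a = 27.
Formula: S_i = 27 + 7*i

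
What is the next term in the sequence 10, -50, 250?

Ratios: -50 / 10 = -5.0
This is a geometric sequence with common ratio r = -5.
Next term = 250 * -5 = -1250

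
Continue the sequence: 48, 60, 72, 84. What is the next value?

Differences: 60 - 48 = 12
This is an arithmetic sequence with common difference d = 12.
Next term = 84 + 12 = 96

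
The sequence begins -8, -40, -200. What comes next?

Ratios: -40 / -8 = 5.0
This is a geometric sequence with common ratio r = 5.
Next term = -200 * 5 = -1000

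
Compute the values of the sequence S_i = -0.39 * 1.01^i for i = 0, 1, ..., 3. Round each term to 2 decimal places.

This is a geometric sequence.
i=0: S_0 = -0.39 * 1.01^0 = -0.39
i=1: S_1 = -0.39 * 1.01^1 ≈ -0.39
i=2: S_2 = -0.39 * 1.01^2 ≈ -0.4
i=3: S_3 = -0.39 * 1.01^3 ≈ -0.4
The first 4 terms are: [-0.39, -0.39, -0.4, -0.4]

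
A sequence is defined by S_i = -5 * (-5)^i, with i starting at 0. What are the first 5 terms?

This is a geometric sequence.
i=0: S_0 = -5 * (-5)^0 = -5
i=1: S_1 = -5 * (-5)^1 = 25
i=2: S_2 = -5 * (-5)^2 = -125
i=3: S_3 = -5 * (-5)^3 = 625
i=4: S_4 = -5 * (-5)^4 = -3125
The first 5 terms are: [-5, 25, -125, 625, -3125]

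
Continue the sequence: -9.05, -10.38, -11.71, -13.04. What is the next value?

Differences: -10.38 - -9.05 = -1.33
This is an arithmetic sequence with common difference d = -1.33.
Next term = -13.04 + -1.33 = -14.37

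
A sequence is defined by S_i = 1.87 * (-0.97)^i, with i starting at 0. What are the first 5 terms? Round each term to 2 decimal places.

This is a geometric sequence.
i=0: S_0 = 1.87 * (-0.97)^0 = 1.87
i=1: S_1 = 1.87 * (-0.97)^1 ≈ -1.81
i=2: S_2 = 1.87 * (-0.97)^2 ≈ 1.76
i=3: S_3 = 1.87 * (-0.97)^3 ≈ -1.71
i=4: S_4 = 1.87 * (-0.97)^4 ≈ 1.66
The first 5 terms are: [1.87, -1.81, 1.76, -1.71, 1.66]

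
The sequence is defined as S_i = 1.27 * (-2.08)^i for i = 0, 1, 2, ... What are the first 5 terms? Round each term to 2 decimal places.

This is a geometric sequence.
i=0: S_0 = 1.27 * (-2.08)^0 = 1.27
i=1: S_1 = 1.27 * (-2.08)^1 ≈ -2.64
i=2: S_2 = 1.27 * (-2.08)^2 ≈ 5.49
i=3: S_3 = 1.27 * (-2.08)^3 ≈ -11.43
i=4: S_4 = 1.27 * (-2.08)^4 ≈ 23.77
The first 5 terms are: [1.27, -2.64, 5.49, -11.43, 23.77]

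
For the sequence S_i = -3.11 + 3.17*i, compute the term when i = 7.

S_7 = -3.11 + 3.17*7 = -3.11 + 22.19 = 19.08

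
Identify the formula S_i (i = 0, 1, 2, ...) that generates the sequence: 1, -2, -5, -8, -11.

Check differences: -2 - 1 = -3
-5 - -2 = -3
Common difference d = -3.
First term a = 1.
Formula: S_i = 1 - 3*i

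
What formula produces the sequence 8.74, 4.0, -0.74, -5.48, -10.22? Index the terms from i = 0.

Check differences: 4.0 - 8.74 = -4.74
-0.74 - 4.0 = -4.74
Common difference d = -4.74.
First term a = 8.74.
Formula: S_i = 8.74 - 4.74*i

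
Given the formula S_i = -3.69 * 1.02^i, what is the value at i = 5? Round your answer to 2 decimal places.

S_5 = -3.69 * 1.02^5 ≈ -3.69 * 1.1041 ≈ -4.07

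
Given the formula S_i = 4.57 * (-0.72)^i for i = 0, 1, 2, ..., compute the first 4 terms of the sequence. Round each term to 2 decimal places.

This is a geometric sequence.
i=0: S_0 = 4.57 * (-0.72)^0 = 4.57
i=1: S_1 = 4.57 * (-0.72)^1 ≈ -3.29
i=2: S_2 = 4.57 * (-0.72)^2 ≈ 2.37
i=3: S_3 = 4.57 * (-0.72)^3 ≈ -1.71
The first 4 terms are: [4.57, -3.29, 2.37, -1.71]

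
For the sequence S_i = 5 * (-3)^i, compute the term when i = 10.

S_10 = 5 * (-3)^10 = 5 * 59049 = 295245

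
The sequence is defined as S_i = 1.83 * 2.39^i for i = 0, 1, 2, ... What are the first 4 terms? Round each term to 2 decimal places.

This is a geometric sequence.
i=0: S_0 = 1.83 * 2.39^0 = 1.83
i=1: S_1 = 1.83 * 2.39^1 ≈ 4.37
i=2: S_2 = 1.83 * 2.39^2 ≈ 10.45
i=3: S_3 = 1.83 * 2.39^3 ≈ 24.98
The first 4 terms are: [1.83, 4.37, 10.45, 24.98]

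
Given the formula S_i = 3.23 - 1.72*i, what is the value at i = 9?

S_9 = 3.23 + -1.72*9 = 3.23 + -15.48 = -12.25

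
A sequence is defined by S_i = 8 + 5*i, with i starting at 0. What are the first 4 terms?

This is an arithmetic sequence.
i=0: S_0 = 8 + 5*0 = 8
i=1: S_1 = 8 + 5*1 = 13
i=2: S_2 = 8 + 5*2 = 18
i=3: S_3 = 8 + 5*3 = 23
The first 4 terms are: [8, 13, 18, 23]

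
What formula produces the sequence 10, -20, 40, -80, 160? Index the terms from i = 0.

Check ratios: -20 / 10 = -2.0
Common ratio r = -2.
First term a = 10.
Formula: S_i = 10 * (-2)^i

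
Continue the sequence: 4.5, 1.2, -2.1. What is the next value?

Differences: 1.2 - 4.5 = -3.3
This is an arithmetic sequence with common difference d = -3.3.
Next term = -2.1 + -3.3 = -5.4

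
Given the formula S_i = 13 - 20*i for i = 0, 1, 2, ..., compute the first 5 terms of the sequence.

This is an arithmetic sequence.
i=0: S_0 = 13 + -20*0 = 13
i=1: S_1 = 13 + -20*1 = -7
i=2: S_2 = 13 + -20*2 = -27
i=3: S_3 = 13 + -20*3 = -47
i=4: S_4 = 13 + -20*4 = -67
The first 5 terms are: [13, -7, -27, -47, -67]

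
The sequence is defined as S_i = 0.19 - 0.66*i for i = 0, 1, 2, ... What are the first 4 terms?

This is an arithmetic sequence.
i=0: S_0 = 0.19 + -0.66*0 = 0.19
i=1: S_1 = 0.19 + -0.66*1 = -0.47
i=2: S_2 = 0.19 + -0.66*2 = -1.13
i=3: S_3 = 0.19 + -0.66*3 = -1.79
The first 4 terms are: [0.19, -0.47, -1.13, -1.79]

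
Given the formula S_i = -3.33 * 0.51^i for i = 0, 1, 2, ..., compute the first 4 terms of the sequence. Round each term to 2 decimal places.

This is a geometric sequence.
i=0: S_0 = -3.33 * 0.51^0 = -3.33
i=1: S_1 = -3.33 * 0.51^1 ≈ -1.7
i=2: S_2 = -3.33 * 0.51^2 ≈ -0.87
i=3: S_3 = -3.33 * 0.51^3 ≈ -0.44
The first 4 terms are: [-3.33, -1.7, -0.87, -0.44]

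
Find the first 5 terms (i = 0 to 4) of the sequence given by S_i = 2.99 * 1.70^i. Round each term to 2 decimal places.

This is a geometric sequence.
i=0: S_0 = 2.99 * 1.7^0 = 2.99
i=1: S_1 = 2.99 * 1.7^1 ≈ 5.08
i=2: S_2 = 2.99 * 1.7^2 ≈ 8.64
i=3: S_3 = 2.99 * 1.7^3 ≈ 14.69
i=4: S_4 = 2.99 * 1.7^4 ≈ 24.97
The first 5 terms are: [2.99, 5.08, 8.64, 14.69, 24.97]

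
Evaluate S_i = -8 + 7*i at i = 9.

S_9 = -8 + 7*9 = -8 + 63 = 55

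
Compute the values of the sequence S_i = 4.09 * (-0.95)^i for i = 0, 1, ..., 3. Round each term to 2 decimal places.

This is a geometric sequence.
i=0: S_0 = 4.09 * (-0.95)^0 = 4.09
i=1: S_1 = 4.09 * (-0.95)^1 ≈ -3.89
i=2: S_2 = 4.09 * (-0.95)^2 ≈ 3.69
i=3: S_3 = 4.09 * (-0.95)^3 ≈ -3.51
The first 4 terms are: [4.09, -3.89, 3.69, -3.51]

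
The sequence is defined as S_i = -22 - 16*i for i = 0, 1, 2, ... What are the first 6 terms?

This is an arithmetic sequence.
i=0: S_0 = -22 + -16*0 = -22
i=1: S_1 = -22 + -16*1 = -38
i=2: S_2 = -22 + -16*2 = -54
i=3: S_3 = -22 + -16*3 = -70
i=4: S_4 = -22 + -16*4 = -86
i=5: S_5 = -22 + -16*5 = -102
The first 6 terms are: [-22, -38, -54, -70, -86, -102]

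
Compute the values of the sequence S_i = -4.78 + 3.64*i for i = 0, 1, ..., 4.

This is an arithmetic sequence.
i=0: S_0 = -4.78 + 3.64*0 = -4.78
i=1: S_1 = -4.78 + 3.64*1 = -1.14
i=2: S_2 = -4.78 + 3.64*2 = 2.5
i=3: S_3 = -4.78 + 3.64*3 = 6.14
i=4: S_4 = -4.78 + 3.64*4 = 9.78
The first 5 terms are: [-4.78, -1.14, 2.5, 6.14, 9.78]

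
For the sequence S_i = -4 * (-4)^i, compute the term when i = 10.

S_10 = -4 * (-4)^10 = -4 * 1048576 = -4194304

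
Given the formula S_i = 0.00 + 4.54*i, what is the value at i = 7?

S_7 = 0.0 + 4.54*7 = 0.0 + 31.78 = 31.78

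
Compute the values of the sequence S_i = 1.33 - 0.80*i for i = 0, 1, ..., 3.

This is an arithmetic sequence.
i=0: S_0 = 1.33 + -0.8*0 = 1.33
i=1: S_1 = 1.33 + -0.8*1 = 0.53
i=2: S_2 = 1.33 + -0.8*2 = -0.27
i=3: S_3 = 1.33 + -0.8*3 = -1.07
The first 4 terms are: [1.33, 0.53, -0.27, -1.07]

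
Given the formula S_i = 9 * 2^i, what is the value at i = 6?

S_6 = 9 * 2^6 = 9 * 64 = 576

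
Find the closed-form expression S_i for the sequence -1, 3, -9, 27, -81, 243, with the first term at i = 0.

Check ratios: 3 / -1 = -3.0
Common ratio r = -3.
First term a = -1.
Formula: S_i = -1 * (-3)^i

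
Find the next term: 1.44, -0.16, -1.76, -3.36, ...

Differences: -0.16 - 1.44 = -1.6
This is an arithmetic sequence with common difference d = -1.6.
Next term = -3.36 + -1.6 = -4.96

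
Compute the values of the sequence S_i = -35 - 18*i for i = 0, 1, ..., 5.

This is an arithmetic sequence.
i=0: S_0 = -35 + -18*0 = -35
i=1: S_1 = -35 + -18*1 = -53
i=2: S_2 = -35 + -18*2 = -71
i=3: S_3 = -35 + -18*3 = -89
i=4: S_4 = -35 + -18*4 = -107
i=5: S_5 = -35 + -18*5 = -125
The first 6 terms are: [-35, -53, -71, -89, -107, -125]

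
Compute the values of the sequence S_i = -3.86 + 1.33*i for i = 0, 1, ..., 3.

This is an arithmetic sequence.
i=0: S_0 = -3.86 + 1.33*0 = -3.86
i=1: S_1 = -3.86 + 1.33*1 = -2.53
i=2: S_2 = -3.86 + 1.33*2 = -1.2
i=3: S_3 = -3.86 + 1.33*3 = 0.13
The first 4 terms are: [-3.86, -2.53, -1.2, 0.13]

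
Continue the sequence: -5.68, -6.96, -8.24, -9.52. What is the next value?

Differences: -6.96 - -5.68 = -1.28
This is an arithmetic sequence with common difference d = -1.28.
Next term = -9.52 + -1.28 = -10.8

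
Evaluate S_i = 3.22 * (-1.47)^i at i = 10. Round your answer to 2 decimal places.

S_10 = 3.22 * (-1.47)^10 ≈ 3.22 * 47.1165 ≈ 151.72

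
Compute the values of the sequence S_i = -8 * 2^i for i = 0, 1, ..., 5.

This is a geometric sequence.
i=0: S_0 = -8 * 2^0 = -8
i=1: S_1 = -8 * 2^1 = -16
i=2: S_2 = -8 * 2^2 = -32
i=3: S_3 = -8 * 2^3 = -64
i=4: S_4 = -8 * 2^4 = -128
i=5: S_5 = -8 * 2^5 = -256
The first 6 terms are: [-8, -16, -32, -64, -128, -256]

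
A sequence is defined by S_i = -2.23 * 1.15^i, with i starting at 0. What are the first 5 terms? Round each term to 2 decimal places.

This is a geometric sequence.
i=0: S_0 = -2.23 * 1.15^0 = -2.23
i=1: S_1 = -2.23 * 1.15^1 ≈ -2.56
i=2: S_2 = -2.23 * 1.15^2 ≈ -2.95
i=3: S_3 = -2.23 * 1.15^3 ≈ -3.39
i=4: S_4 = -2.23 * 1.15^4 ≈ -3.9
The first 5 terms are: [-2.23, -2.56, -2.95, -3.39, -3.9]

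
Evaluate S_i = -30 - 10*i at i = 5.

S_5 = -30 + -10*5 = -30 + -50 = -80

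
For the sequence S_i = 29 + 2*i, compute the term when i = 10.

S_10 = 29 + 2*10 = 29 + 20 = 49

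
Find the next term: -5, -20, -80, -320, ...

Ratios: -20 / -5 = 4.0
This is a geometric sequence with common ratio r = 4.
Next term = -320 * 4 = -1280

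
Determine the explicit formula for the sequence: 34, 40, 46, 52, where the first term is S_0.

Check differences: 40 - 34 = 6
46 - 40 = 6
Common difference d = 6.
First term a = 34.
Formula: S_i = 34 + 6*i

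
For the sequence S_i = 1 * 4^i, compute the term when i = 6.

S_6 = 1 * 4^6 = 1 * 4096 = 4096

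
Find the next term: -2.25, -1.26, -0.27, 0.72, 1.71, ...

Differences: -1.26 - -2.25 = 0.99
This is an arithmetic sequence with common difference d = 0.99.
Next term = 1.71 + 0.99 = 2.7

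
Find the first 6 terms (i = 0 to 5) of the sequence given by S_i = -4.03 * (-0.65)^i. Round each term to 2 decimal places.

This is a geometric sequence.
i=0: S_0 = -4.03 * (-0.65)^0 = -4.03
i=1: S_1 = -4.03 * (-0.65)^1 ≈ 2.62
i=2: S_2 = -4.03 * (-0.65)^2 ≈ -1.7
i=3: S_3 = -4.03 * (-0.65)^3 ≈ 1.11
i=4: S_4 = -4.03 * (-0.65)^4 ≈ -0.72
i=5: S_5 = -4.03 * (-0.65)^5 ≈ 0.47
The first 6 terms are: [-4.03, 2.62, -1.7, 1.11, -0.72, 0.47]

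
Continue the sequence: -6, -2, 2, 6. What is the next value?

Differences: -2 - -6 = 4
This is an arithmetic sequence with common difference d = 4.
Next term = 6 + 4 = 10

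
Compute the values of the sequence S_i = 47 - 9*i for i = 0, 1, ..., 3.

This is an arithmetic sequence.
i=0: S_0 = 47 + -9*0 = 47
i=1: S_1 = 47 + -9*1 = 38
i=2: S_2 = 47 + -9*2 = 29
i=3: S_3 = 47 + -9*3 = 20
The first 4 terms are: [47, 38, 29, 20]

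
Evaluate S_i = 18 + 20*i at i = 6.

S_6 = 18 + 20*6 = 18 + 120 = 138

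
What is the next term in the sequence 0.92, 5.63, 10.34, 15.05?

Differences: 5.63 - 0.92 = 4.71
This is an arithmetic sequence with common difference d = 4.71.
Next term = 15.05 + 4.71 = 19.76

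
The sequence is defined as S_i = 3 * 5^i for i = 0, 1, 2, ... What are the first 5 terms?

This is a geometric sequence.
i=0: S_0 = 3 * 5^0 = 3
i=1: S_1 = 3 * 5^1 = 15
i=2: S_2 = 3 * 5^2 = 75
i=3: S_3 = 3 * 5^3 = 375
i=4: S_4 = 3 * 5^4 = 1875
The first 5 terms are: [3, 15, 75, 375, 1875]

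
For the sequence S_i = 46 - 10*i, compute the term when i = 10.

S_10 = 46 + -10*10 = 46 + -100 = -54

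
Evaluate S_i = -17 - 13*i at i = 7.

S_7 = -17 + -13*7 = -17 + -91 = -108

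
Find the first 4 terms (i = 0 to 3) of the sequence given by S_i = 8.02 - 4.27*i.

This is an arithmetic sequence.
i=0: S_0 = 8.02 + -4.27*0 = 8.02
i=1: S_1 = 8.02 + -4.27*1 = 3.75
i=2: S_2 = 8.02 + -4.27*2 = -0.52
i=3: S_3 = 8.02 + -4.27*3 = -4.79
The first 4 terms are: [8.02, 3.75, -0.52, -4.79]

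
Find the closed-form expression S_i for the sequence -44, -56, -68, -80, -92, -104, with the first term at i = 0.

Check differences: -56 - -44 = -12
-68 - -56 = -12
Common difference d = -12.
First term a = -44.
Formula: S_i = -44 - 12*i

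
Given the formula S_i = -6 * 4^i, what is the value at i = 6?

S_6 = -6 * 4^6 = -6 * 4096 = -24576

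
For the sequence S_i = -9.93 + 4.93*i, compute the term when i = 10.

S_10 = -9.93 + 4.93*10 = -9.93 + 49.3 = 39.37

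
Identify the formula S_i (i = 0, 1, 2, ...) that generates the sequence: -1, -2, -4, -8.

Check ratios: -2 / -1 = 2.0
Common ratio r = 2.
First term a = -1.
Formula: S_i = -1 * 2^i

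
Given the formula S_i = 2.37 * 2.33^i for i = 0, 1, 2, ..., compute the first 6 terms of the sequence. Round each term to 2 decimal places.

This is a geometric sequence.
i=0: S_0 = 2.37 * 2.33^0 = 2.37
i=1: S_1 = 2.37 * 2.33^1 ≈ 5.52
i=2: S_2 = 2.37 * 2.33^2 ≈ 12.87
i=3: S_3 = 2.37 * 2.33^3 ≈ 29.98
i=4: S_4 = 2.37 * 2.33^4 ≈ 69.85
i=5: S_5 = 2.37 * 2.33^5 ≈ 162.75
The first 6 terms are: [2.37, 5.52, 12.87, 29.98, 69.85, 162.75]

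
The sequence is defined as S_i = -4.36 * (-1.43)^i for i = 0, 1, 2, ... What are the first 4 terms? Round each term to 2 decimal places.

This is a geometric sequence.
i=0: S_0 = -4.36 * (-1.43)^0 = -4.36
i=1: S_1 = -4.36 * (-1.43)^1 ≈ 6.23
i=2: S_2 = -4.36 * (-1.43)^2 ≈ -8.92
i=3: S_3 = -4.36 * (-1.43)^3 ≈ 12.75
The first 4 terms are: [-4.36, 6.23, -8.92, 12.75]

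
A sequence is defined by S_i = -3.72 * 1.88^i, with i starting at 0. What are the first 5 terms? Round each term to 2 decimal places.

This is a geometric sequence.
i=0: S_0 = -3.72 * 1.88^0 = -3.72
i=1: S_1 = -3.72 * 1.88^1 ≈ -6.99
i=2: S_2 = -3.72 * 1.88^2 ≈ -13.15
i=3: S_3 = -3.72 * 1.88^3 ≈ -24.72
i=4: S_4 = -3.72 * 1.88^4 ≈ -46.47
The first 5 terms are: [-3.72, -6.99, -13.15, -24.72, -46.47]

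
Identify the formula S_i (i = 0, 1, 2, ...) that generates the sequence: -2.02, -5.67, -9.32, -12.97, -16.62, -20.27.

Check differences: -5.67 - -2.02 = -3.65
-9.32 - -5.67 = -3.65
Common difference d = -3.65.
First term a = -2.02.
Formula: S_i = -2.02 - 3.65*i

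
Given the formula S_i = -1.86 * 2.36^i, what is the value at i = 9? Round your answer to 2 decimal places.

S_9 = -1.86 * 2.36^9 ≈ -1.86 * 2270.9524 ≈ -4223.97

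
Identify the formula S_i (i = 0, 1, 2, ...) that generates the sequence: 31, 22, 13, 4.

Check differences: 22 - 31 = -9
13 - 22 = -9
Common difference d = -9.
First term a = 31.
Formula: S_i = 31 - 9*i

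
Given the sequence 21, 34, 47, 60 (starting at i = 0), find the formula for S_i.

Check differences: 34 - 21 = 13
47 - 34 = 13
Common difference d = 13.
First term a = 21.
Formula: S_i = 21 + 13*i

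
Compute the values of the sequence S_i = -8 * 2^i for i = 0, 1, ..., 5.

This is a geometric sequence.
i=0: S_0 = -8 * 2^0 = -8
i=1: S_1 = -8 * 2^1 = -16
i=2: S_2 = -8 * 2^2 = -32
i=3: S_3 = -8 * 2^3 = -64
i=4: S_4 = -8 * 2^4 = -128
i=5: S_5 = -8 * 2^5 = -256
The first 6 terms are: [-8, -16, -32, -64, -128, -256]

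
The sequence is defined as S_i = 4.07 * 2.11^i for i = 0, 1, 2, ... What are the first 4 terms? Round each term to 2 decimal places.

This is a geometric sequence.
i=0: S_0 = 4.07 * 2.11^0 = 4.07
i=1: S_1 = 4.07 * 2.11^1 ≈ 8.59
i=2: S_2 = 4.07 * 2.11^2 ≈ 18.12
i=3: S_3 = 4.07 * 2.11^3 ≈ 38.23
The first 4 terms are: [4.07, 8.59, 18.12, 38.23]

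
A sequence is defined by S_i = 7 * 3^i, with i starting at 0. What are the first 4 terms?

This is a geometric sequence.
i=0: S_0 = 7 * 3^0 = 7
i=1: S_1 = 7 * 3^1 = 21
i=2: S_2 = 7 * 3^2 = 63
i=3: S_3 = 7 * 3^3 = 189
The first 4 terms are: [7, 21, 63, 189]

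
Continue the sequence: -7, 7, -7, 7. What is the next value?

Ratios: 7 / -7 = -1.0
This is a geometric sequence with common ratio r = -1.
Next term = 7 * -1 = -7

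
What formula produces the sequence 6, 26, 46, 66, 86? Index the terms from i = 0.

Check differences: 26 - 6 = 20
46 - 26 = 20
Common difference d = 20.
First term a = 6.
Formula: S_i = 6 + 20*i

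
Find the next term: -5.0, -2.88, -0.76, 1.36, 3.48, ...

Differences: -2.88 - -5.0 = 2.12
This is an arithmetic sequence with common difference d = 2.12.
Next term = 3.48 + 2.12 = 5.6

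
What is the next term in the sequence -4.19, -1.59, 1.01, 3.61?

Differences: -1.59 - -4.19 = 2.6
This is an arithmetic sequence with common difference d = 2.6.
Next term = 3.61 + 2.6 = 6.21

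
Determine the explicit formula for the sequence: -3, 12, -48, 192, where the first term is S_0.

Check ratios: 12 / -3 = -4.0
Common ratio r = -4.
First term a = -3.
Formula: S_i = -3 * (-4)^i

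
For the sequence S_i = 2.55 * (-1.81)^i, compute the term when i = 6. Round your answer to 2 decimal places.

S_6 = 2.55 * (-1.81)^6 ≈ 2.55 * 35.1618 ≈ 89.66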